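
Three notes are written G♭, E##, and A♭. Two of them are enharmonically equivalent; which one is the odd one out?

Ab

In 12-tone equal temperament, enharmonic equivalents share a pitch class. Gb is pitch class 6; E## is pitch class 6; Ab is pitch class 8.
Gb and E## share pitch class 6, while Ab is pitch class 8.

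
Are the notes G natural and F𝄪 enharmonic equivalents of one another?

Yes

G = pitch class 7 and F## = pitch class 7 — the same pitch class, so they are enharmonic equivalents.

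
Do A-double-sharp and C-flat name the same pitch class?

A## = pitch class 11 and Cb = pitch class 11 — the same pitch class, so they are enharmonic equivalents.

Yes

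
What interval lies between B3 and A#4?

major seventh

Counting letters B–C–D–E–F–G–A gives a seventh.
B→A# = 11 semitones, exactly the major seventh.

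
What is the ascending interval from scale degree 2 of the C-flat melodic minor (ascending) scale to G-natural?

augmented fourth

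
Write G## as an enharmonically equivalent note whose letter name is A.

A

G## is pitch class 9. The letter A alone is pitch class 9.
Pitch class 9 on A needs no accidental: A.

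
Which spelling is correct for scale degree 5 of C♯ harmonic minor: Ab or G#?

Each scale degree takes a distinct letter name. Degree 5 of a scale on C must use the letter G.
G# and Ab are enharmonically the same pitch, but only G# uses the letter G, so it is the correct spelling here.

G#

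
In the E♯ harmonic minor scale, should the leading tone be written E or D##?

D##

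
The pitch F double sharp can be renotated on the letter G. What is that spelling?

G

F## is pitch class 7. The letter G alone is pitch class 7.
Pitch class 7 on G needs no accidental: G.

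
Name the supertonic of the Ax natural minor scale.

The A## natural minor scale runs A## B## C## D## E## F## G##.
Degree 2 is B##.

B##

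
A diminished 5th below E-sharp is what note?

E down a perfect fifth is A, so the target letter is A.
From E#, a diminished fifth is 6 semitones down: A##.

A##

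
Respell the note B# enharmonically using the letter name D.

Dbb

Plain D sits 2 semitones above B#, so on the letter D the same pitch needs a double flat: Dbb.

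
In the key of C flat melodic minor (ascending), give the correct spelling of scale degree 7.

Bb

The Cb melodic minor (ascending) scale runs Cb Db Ebb Fb Gb Ab Bb.
Degree 7 is Bb.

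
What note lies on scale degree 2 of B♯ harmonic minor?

Degree 2 takes the letter 1 step above B, which is C.
In harmonic minor, degree 2 sits 2 semitones above the tonic. B# + 2 semitones is pitch class 2, spelled on C as C##.

C##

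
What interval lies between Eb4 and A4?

augmented fourth

The letter names run E→A, a span of 3 letter steps, so the interval is some kind of fourth.
Eb to A is 6 semitones. A perfect fourth is 5, so 6 makes it augmented.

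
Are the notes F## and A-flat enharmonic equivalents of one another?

Two spellings are enharmonically equivalent only if they share a pitch class.
Here F## → 7, Ab → 8; 7 ≠ 8, so they are not.

No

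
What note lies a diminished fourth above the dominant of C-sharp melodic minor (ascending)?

C

The dominant of C# melodic minor (ascending) is G#.
A diminished fourth (4 semitones) above G# lands on the letter C, giving C.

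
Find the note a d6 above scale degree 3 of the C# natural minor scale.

Cb

Scale degree 3 of C# natural minor is E.
A diminished sixth (7 semitones) above E lands on the letter C, giving Cb.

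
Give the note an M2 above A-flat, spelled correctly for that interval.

Bb

A second above A lands on the letter B.
A major second spans 2 semitones, so Ab moves to pitch class 10. On the letter B that is Bb.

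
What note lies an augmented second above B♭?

C#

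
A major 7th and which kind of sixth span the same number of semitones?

doubly augmented

A major seventh spans 11 semitones.
A sixth spanning 11 semitones is doubly augmented (the major sixth is 9).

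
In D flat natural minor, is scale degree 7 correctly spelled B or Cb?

Each scale degree takes a distinct letter name. Degree 7 of a scale on D must use the letter C.
Cb and B are enharmonically the same pitch, but only Cb uses the letter C, so it is the correct spelling here.

Cb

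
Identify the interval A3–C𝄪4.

The letter names run A→C, a span of 2 letter steps, so the interval is some kind of third.
A to C## is 5 semitones. A major third is 4, so 5 makes it augmented.

augmented third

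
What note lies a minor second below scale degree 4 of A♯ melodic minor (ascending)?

C##

Scale degree 4 of A# melodic minor (ascending) is D#.
A minor second (1 semitone) below D# lands on the letter C, giving C##.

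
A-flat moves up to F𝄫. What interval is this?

diminished sixth

Counting letters A–B–C–D–E–F gives a sixth.
Ab→Fbb = 7 semitones, 2 narrower than the major sixth (9), so diminished.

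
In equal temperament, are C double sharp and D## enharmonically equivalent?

No

C## is pitch class 2; D## is pitch class 4.
The pitch classes differ (2 vs. 4), so they are not enharmonic equivalents.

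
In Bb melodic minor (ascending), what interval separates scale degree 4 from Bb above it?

Scale degree 4 of Bb melodic minor (ascending) is Eb.
Eb up to Bb: letters E→B make it a fifth; 7 semitones makes it perfect.

perfect fifth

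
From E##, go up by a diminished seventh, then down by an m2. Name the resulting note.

C##

A diminished seventh up from E## is D# (letter D, 9 semitones up).
A minor second down from D# is C## (letter C, 1 semitone down).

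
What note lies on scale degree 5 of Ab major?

Degree 5 takes the letter 4 steps above A, which is E.
In major, degree 5 sits 7 semitones above the tonic. Ab + 7 semitones is pitch class 3, spelled on E as Eb.

Eb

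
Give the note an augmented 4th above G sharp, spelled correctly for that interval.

A fourth above G lands on the letter C.
An augmented fourth spans 6 semitones, so G# moves to pitch class 2. On the letter C that is C##.

C##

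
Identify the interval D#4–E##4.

augmented second

The letter names run D→E, a span of 1 letter step, so the interval is some kind of second.
D# to E## is 3 semitones. A major second is 2, so 3 makes it augmented.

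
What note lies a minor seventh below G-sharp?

A seventh below G lands on the letter A.
A minor seventh spans 10 semitones, so G# moves to pitch class 10. On the letter A that is A#.

A#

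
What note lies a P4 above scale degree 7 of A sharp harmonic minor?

C##

Scale degree 7 of A# harmonic minor is G##.
A perfect fourth (5 semitones) above G## lands on the letter C, giving C##.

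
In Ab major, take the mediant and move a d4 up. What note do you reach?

The mediant of Ab major is C.
A diminished fourth (4 semitones) above C lands on the letter F, giving Fb.

Fb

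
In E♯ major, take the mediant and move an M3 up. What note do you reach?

B##

The mediant of E# major is G##.
A major third (4 semitones) above G## lands on the letter B, giving B##.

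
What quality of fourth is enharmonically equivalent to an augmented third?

An augmented third spans 5 semitones.
A fourth spanning 5 semitones is perfect (the perfect fourth is 5).

perfect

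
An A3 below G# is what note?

Eb

A third below G lands on the letter E.
An augmented third spans 5 semitones, so G# moves to pitch class 3. On the letter E that is Eb.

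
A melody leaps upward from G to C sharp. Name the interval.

augmented fourth

The letter names run G→C, a span of 3 letter steps, so the interval is some kind of fourth.
G to C# is 6 semitones. A perfect fourth is 5, so 6 makes it augmented.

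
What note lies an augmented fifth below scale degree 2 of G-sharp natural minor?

Scale degree 2 of G# natural minor is A#.
An augmented fifth (8 semitones) below A# lands on the letter D, giving D.

D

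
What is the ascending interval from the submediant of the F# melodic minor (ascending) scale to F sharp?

minor third

The submediant of F# melodic minor (ascending) is D#.
D# up to F#: letters D→F make it a third; 3 semitones makes it minor.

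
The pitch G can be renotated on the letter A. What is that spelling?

Abb

G is pitch class 7. The letter A alone is pitch class 9.
To reach pitch class 7 from A requires an offset of -2 semitones, i.e. double flat: Abb.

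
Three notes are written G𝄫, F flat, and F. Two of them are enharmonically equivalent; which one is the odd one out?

Fb

In 12-tone equal temperament, enharmonic equivalents share a pitch class. Gbb is pitch class 5; Fb is pitch class 4; F is pitch class 5.
Gbb and F share pitch class 5, while Fb is pitch class 4.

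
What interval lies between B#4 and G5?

The letter names run B→G, a span of 5 letter steps, so the interval is some kind of sixth.
B# to G is 7 semitones. A major sixth is 9, so 7 makes it diminished.

diminished sixth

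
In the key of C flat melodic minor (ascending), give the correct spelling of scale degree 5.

Gb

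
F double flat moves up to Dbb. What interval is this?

The letter names run F→D, a span of 5 letter steps, so the interval is some kind of sixth.
Fbb to Dbb is 9 semitones. A major sixth is 9, so 9 makes it major.

major sixth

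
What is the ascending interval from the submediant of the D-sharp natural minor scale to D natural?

The submediant of D# natural minor is B.
B up to D: letters B→D make it a third; 3 semitones makes it minor.

minor third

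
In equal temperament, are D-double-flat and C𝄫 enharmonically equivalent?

Dbb is pitch class 0; Cbb is pitch class 10.
The pitch classes differ (0 vs. 10), so they are not enharmonic equivalents.

No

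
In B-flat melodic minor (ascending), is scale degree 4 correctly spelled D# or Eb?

Eb

Each scale degree takes a distinct letter name. Degree 4 of a scale on B must use the letter E.
Eb and D# are enharmonically the same pitch, but only Eb uses the letter E, so it is the correct spelling here.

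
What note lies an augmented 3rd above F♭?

F up a major third is A, so the target letter is A.
From Fb, an augmented third is 5 semitones up: A.

A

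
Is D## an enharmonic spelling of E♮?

D## = pitch class 4 and E = pitch class 4 — the same pitch class, so they are enharmonic equivalents.

Yes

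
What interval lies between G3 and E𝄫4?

diminished sixth

The letter names run G→E, a span of 5 letter steps, so the interval is some kind of sixth.
G to Ebb is 7 semitones. A major sixth is 9, so 7 makes it diminished.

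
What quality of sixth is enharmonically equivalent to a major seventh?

A major seventh spans 11 semitones.
A sixth spanning 11 semitones is doubly augmented (the major sixth is 9).

doubly augmented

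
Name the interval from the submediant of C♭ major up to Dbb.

diminished fourth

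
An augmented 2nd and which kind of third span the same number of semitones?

minor

An augmented second spans 3 semitones.
A third spanning 3 semitones is minor (the major third is 4).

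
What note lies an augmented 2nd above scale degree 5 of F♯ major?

D##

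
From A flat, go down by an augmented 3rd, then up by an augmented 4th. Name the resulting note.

Bbb

An augmented third down from Ab is Fbb (letter F, 5 semitones down).
An augmented fourth up from Fbb is Bbb (letter B, 6 semitones up).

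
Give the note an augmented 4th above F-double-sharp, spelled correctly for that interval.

A fourth above F lands on the letter B.
An augmented fourth spans 6 semitones, so F## moves to pitch class 1. On the letter B that is B##.

B##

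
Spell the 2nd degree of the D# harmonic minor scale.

Degree 2 takes the letter 1 step above D, which is E.
In harmonic minor, degree 2 sits 2 semitones above the tonic. D# + 2 semitones is pitch class 5, spelled on E as E#.

E#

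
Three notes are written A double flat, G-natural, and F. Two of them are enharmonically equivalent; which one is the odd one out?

F

In 12-tone equal temperament, enharmonic equivalents share a pitch class. Abb is pitch class 7; G is pitch class 7; F is pitch class 5.
Abb and G share pitch class 7, while F is pitch class 5.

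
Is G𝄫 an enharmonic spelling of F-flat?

No

Two spellings are enharmonically equivalent only if they share a pitch class.
Here Gbb → 5, Fb → 4; 4 ≠ 5, so they are not.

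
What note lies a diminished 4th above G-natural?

Cb

G up a perfect fourth is C, so the target letter is C.
From G, a diminished fourth is 4 semitones up: Cb.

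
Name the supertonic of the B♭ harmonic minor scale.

C

Degree 2 takes the letter 1 step above B, which is C.
In harmonic minor, degree 2 sits 2 semitones above the tonic. Bb + 2 semitones is pitch class 0, spelled on C as C.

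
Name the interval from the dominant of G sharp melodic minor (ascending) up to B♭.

diminished sixth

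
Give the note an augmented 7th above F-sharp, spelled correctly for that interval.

A seventh above F lands on the letter E.
An augmented seventh spans 12 semitones, so F# moves to pitch class 6. On the letter E that is E##.

E##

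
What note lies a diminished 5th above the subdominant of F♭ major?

Fbb

The subdominant of Fb major is Bbb.
A diminished fifth (6 semitones) above Bbb lands on the letter F, giving Fbb.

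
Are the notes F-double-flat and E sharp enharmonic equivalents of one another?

No

Fbb is pitch class 3; E# is pitch class 5.
The pitch classes differ (3 vs. 5), so they are not enharmonic equivalents.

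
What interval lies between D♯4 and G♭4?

Counting letters D–E–F–G gives a fourth.
D#→Gb = 3 semitones, 2 narrower than the perfect fourth (5), so doubly diminished.

doubly diminished fourth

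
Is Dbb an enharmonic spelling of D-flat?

No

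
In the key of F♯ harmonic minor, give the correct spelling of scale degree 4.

B

Degree 4 takes the letter 3 steps above F, which is B.
In harmonic minor, degree 4 sits 5 semitones above the tonic. F# + 5 semitones is pitch class 11, spelled on B as B.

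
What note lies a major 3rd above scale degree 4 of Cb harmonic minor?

Scale degree 4 of Cb harmonic minor is Fb.
A major third (4 semitones) above Fb lands on the letter A, giving Ab.

Ab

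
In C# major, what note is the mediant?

The C# major scale runs C# D# E# F# G# A# B#.
Degree 3 is E#.

E#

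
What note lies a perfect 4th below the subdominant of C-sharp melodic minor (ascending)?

C#

The subdominant of C# melodic minor (ascending) is F#.
A perfect fourth (5 semitones) below F# lands on the letter C, giving C#.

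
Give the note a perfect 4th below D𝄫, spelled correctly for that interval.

Abb

A fourth below D lands on the letter A.
A perfect fourth spans 5 semitones, so Dbb moves to pitch class 7. On the letter A that is Abb.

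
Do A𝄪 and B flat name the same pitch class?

A## is pitch class 11; Bb is pitch class 10.
The pitch classes differ (11 vs. 10), so they are not enharmonic equivalents.

No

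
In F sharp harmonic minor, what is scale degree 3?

Degree 3 takes the letter 2 steps above F, which is A.
In harmonic minor, degree 3 sits 3 semitones above the tonic. F# + 3 semitones is pitch class 9, spelled on A as A.

A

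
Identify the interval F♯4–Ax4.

augmented third

The letter names run F→A, a span of 2 letter steps, so the interval is some kind of third.
F# to A## is 5 semitones. A major third is 4, so 5 makes it augmented.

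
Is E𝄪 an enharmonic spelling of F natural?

Two spellings are enharmonically equivalent only if they share a pitch class.
Here E## → 6, F → 5; 5 ≠ 6, so they are not.

No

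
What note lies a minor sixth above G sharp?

E

A sixth above G lands on the letter E.
A minor sixth spans 8 semitones, so G# moves to pitch class 4. On the letter E that is E.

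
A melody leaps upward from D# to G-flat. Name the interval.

Counting letters D–E–F–G gives a fourth.
D#→Gb = 3 semitones, 2 narrower than the perfect fourth (5), so doubly diminished.

doubly diminished fourth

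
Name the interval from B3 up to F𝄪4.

augmented fifth

Counting letters B–C–D–E–F gives a fifth.
B→F## = 8 semitones, 1 wider than the perfect fifth (7), so augmented.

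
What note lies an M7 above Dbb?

Cb

A seventh above D lands on the letter C.
A major seventh spans 11 semitones, so Dbb moves to pitch class 11. On the letter C that is Cb.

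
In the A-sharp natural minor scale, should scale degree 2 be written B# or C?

B#

Each scale degree takes a distinct letter name. Degree 2 of a scale on A must use the letter B.
B# and C are enharmonically the same pitch, but only B# uses the letter B, so it is the correct spelling here.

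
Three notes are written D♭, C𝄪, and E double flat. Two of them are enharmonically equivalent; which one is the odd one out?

Db

In 12-tone equal temperament, enharmonic equivalents share a pitch class. Db is pitch class 1; C## is pitch class 2; Ebb is pitch class 2.
C## and Ebb share pitch class 2, while Db is pitch class 1.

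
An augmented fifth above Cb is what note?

G

C up a perfect fifth is G, so the target letter is G.
From Cb, an augmented fifth is 8 semitones up: G.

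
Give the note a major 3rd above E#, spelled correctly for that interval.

G##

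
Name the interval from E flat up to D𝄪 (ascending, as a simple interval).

Counting letters E–F–G–A–B–C–D gives a seventh.
Eb→D## = 13 semitones, 2 wider than the major seventh (11), so doubly augmented.

doubly augmented seventh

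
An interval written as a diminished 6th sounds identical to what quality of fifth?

A diminished sixth spans 7 semitones.
A fifth spanning 7 semitones is perfect (the perfect fifth is 7).

perfect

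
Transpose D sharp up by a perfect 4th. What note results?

A fourth above D lands on the letter G.
A perfect fourth spans 5 semitones, so D# moves to pitch class 8. On the letter G that is G#.

G#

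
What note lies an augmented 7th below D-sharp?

A seventh below D lands on the letter E.
An augmented seventh spans 12 semitones, so D# moves to pitch class 3. On the letter E that is Eb.

Eb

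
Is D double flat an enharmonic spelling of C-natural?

Yes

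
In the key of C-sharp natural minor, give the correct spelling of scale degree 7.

Degree 7 takes the letter 6 steps above C, which is B.
In natural minor, degree 7 sits 10 semitones above the tonic. C# + 10 semitones is pitch class 11, spelled on B as B.

B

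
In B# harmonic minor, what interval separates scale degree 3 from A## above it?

augmented fifth

Scale degree 3 of B# harmonic minor is D#.
D# up to A##: letters D→A make it a fifth; 8 semitones makes it augmented.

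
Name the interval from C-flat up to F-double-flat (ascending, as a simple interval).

diminished fourth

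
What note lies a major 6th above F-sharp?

D#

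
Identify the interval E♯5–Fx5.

major second

Counting letters E–F gives a second.
E#→F## = 2 semitones, exactly the major second.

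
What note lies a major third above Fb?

A third above F lands on the letter A.
A major third spans 4 semitones, so Fb moves to pitch class 8. On the letter A that is Ab.

Ab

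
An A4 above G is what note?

A fourth above G lands on the letter C.
An augmented fourth spans 6 semitones, so G moves to pitch class 1. On the letter C that is C#.

C#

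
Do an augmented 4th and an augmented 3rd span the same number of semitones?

An augmented fourth spans 6 semitones; an augmented third spans 5.
The spans differ, so they are not enharmonic equivalents.

No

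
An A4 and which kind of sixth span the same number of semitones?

An augmented fourth spans 6 semitones.
A sixth spanning 6 semitones is doubly diminished (the major sixth is 9).

doubly diminished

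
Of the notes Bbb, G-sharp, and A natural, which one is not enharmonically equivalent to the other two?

G#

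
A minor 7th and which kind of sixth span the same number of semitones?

A minor seventh spans 10 semitones.
A sixth spanning 10 semitones is augmented (the major sixth is 9).

augmented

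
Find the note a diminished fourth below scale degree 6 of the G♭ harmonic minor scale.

Scale degree 6 of Gb harmonic minor is Ebb.
A diminished fourth (4 semitones) below Ebb lands on the letter B, giving Bb.

Bb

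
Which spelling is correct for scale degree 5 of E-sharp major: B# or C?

Each scale degree takes a distinct letter name. Degree 5 of a scale on E must use the letter B.
B# and C are enharmonically the same pitch, but only B# uses the letter B, so it is the correct spelling here.

B#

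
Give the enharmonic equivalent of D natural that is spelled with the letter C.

C##

Plain C sits 2 semitones below D, so on the letter C the same pitch needs a double sharp: C##.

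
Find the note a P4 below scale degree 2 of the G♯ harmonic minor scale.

E#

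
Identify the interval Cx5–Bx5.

major seventh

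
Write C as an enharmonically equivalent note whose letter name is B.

C is pitch class 0. The letter B alone is pitch class 11.
To reach pitch class 0 from B requires an offset of +1 semitone, i.e. sharp: B#.

B#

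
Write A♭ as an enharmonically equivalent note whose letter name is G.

G#

Ab is pitch class 8. The letter G alone is pitch class 7.
To reach pitch class 8 from G requires an offset of +1 semitone, i.e. sharp: G#.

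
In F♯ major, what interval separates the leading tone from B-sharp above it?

The leading tone of F# major is E#.
E# up to B#: letters E→B make it a fifth; 7 semitones makes it perfect.

perfect fifth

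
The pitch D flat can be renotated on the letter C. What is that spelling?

C#

Db is pitch class 1. The letter C alone is pitch class 0.
To reach pitch class 1 from C requires an offset of +1 semitone, i.e. sharp: C#.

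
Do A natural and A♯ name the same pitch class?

Two spellings are enharmonically equivalent only if they share a pitch class.
Here A → 9, A# → 10; 9 ≠ 10, so they are not.

No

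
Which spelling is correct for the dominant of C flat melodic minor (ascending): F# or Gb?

Gb

Each scale degree takes a distinct letter name. Degree 5 of a scale on C must use the letter G.
Gb and F# are enharmonically the same pitch, but only Gb uses the letter G, so it is the correct spelling here.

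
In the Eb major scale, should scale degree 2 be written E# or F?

F

Each scale degree takes a distinct letter name. Degree 2 of a scale on E must use the letter F.
F and E# are enharmonically the same pitch, but only F uses the letter F, so it is the correct spelling here.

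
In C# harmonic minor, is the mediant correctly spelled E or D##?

Each scale degree takes a distinct letter name. Degree 3 of a scale on C must use the letter E.
E and D## are enharmonically the same pitch, but only E uses the letter E, so it is the correct spelling here.

E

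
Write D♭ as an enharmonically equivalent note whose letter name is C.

C#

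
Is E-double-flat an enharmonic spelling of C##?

Ebb is pitch class 2; C## is pitch class 2.
All spellings map to pitch class 2, so they are enharmonically equivalent.

Yes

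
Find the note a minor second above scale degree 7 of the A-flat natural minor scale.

Abb

Scale degree 7 of Ab natural minor is Gb.
A minor second (1 semitone) above Gb lands on the letter A, giving Abb.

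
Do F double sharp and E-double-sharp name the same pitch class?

No

Two spellings are enharmonically equivalent only if they share a pitch class.
Here F## → 7, E## → 6; 6 ≠ 7, so they are not.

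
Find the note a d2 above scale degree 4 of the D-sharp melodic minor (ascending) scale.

Ab

Scale degree 4 of D# melodic minor (ascending) is G#.
A diminished second (0 semitones) above G# lands on the letter A, giving Ab.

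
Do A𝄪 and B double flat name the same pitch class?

No

Two spellings are enharmonically equivalent only if they share a pitch class.
Here A## → 11, Bbb → 9; 9 ≠ 11, so they are not.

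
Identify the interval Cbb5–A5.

The letter names run C→A, a span of 5 letter steps, so the interval is some kind of sixth.
Cbb to A is 11 semitones. A major sixth is 9, so 11 makes it doubly augmented.

doubly augmented sixth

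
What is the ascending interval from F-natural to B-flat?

perfect fourth

Counting letters F–G–A–B gives a fourth.
F→Bb = 5 semitones, exactly the perfect fourth.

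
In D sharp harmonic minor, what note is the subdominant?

Degree 4 takes the letter 3 steps above D, which is G.
In harmonic minor, degree 4 sits 5 semitones above the tonic. D# + 5 semitones is pitch class 8, spelled on G as G#.

G#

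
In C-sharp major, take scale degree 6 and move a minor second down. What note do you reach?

G##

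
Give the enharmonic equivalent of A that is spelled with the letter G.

G##

A is pitch class 9. The letter G alone is pitch class 7.
To reach pitch class 9 from G requires an offset of +2 semitones, i.e. double sharp: G##.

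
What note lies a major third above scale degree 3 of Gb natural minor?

Db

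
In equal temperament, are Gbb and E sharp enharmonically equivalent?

Gbb is pitch class 5; E# is pitch class 5.
All spellings map to pitch class 5, so they are enharmonically equivalent.

Yes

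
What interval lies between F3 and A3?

major third

Counting letters F–G–A gives a third.
F→A = 4 semitones, exactly the major third.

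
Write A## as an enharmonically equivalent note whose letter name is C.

Plain C sits 1 semitone above A##, so on the letter C the same pitch needs a flat: Cb.

Cb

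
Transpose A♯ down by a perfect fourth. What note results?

E#

A fourth below A lands on the letter E.
A perfect fourth spans 5 semitones, so A# moves to pitch class 5. On the letter E that is E#.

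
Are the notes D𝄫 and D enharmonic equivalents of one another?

No

Two spellings are enharmonically equivalent only if they share a pitch class.
Here Dbb → 0, D → 2; 0 ≠ 2, so they are not.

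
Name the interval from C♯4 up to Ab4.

diminished sixth

The letter names run C→A, a span of 5 letter steps, so the interval is some kind of sixth.
C# to Ab is 7 semitones. A major sixth is 9, so 7 makes it diminished.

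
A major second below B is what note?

A second below B lands on the letter A.
A major second spans 2 semitones, so B moves to pitch class 9. On the letter A that is A.

A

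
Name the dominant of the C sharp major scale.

Degree 5 takes the letter 4 steps above C, which is G.
In major, degree 5 sits 7 semitones above the tonic. C# + 7 semitones is pitch class 8, spelled on G as G#.

G#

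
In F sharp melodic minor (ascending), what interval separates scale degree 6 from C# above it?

minor seventh

Scale degree 6 of F# melodic minor (ascending) is D#.
D# up to C#: letters D→C make it a seventh; 10 semitones makes it minor.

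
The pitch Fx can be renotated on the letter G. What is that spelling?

G

F## is pitch class 7. The letter G alone is pitch class 7.
Pitch class 7 on G needs no accidental: G.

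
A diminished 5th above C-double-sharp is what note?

G#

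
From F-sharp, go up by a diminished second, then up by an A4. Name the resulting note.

C

A diminished second up from F# is Gb (letter G, 0 semitones up).
An augmented fourth up from Gb is C (letter C, 6 semitones up).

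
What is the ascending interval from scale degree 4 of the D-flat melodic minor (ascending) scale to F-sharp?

augmented seventh

Scale degree 4 of Db melodic minor (ascending) is Gb.
Gb up to F#: letters G→F make it a seventh; 12 semitones makes it augmented.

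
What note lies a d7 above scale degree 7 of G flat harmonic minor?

Ebb

Scale degree 7 of Gb harmonic minor is F.
A diminished seventh (9 semitones) above F lands on the letter E, giving Ebb.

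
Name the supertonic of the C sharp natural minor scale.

D#

Degree 2 takes the letter 1 step above C, which is D.
In natural minor, degree 2 sits 2 semitones above the tonic. C# + 2 semitones is pitch class 3, spelled on D as D#.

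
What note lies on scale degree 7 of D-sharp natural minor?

The D# natural minor scale runs D# E# F# G# A# B C#.
Degree 7 is C#.

C#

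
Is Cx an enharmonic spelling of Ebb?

Yes

C## is pitch class 2; Ebb is pitch class 2.
All spellings map to pitch class 2, so they are enharmonically equivalent.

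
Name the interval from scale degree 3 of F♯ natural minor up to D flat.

Scale degree 3 of F# natural minor is A.
A up to Db: letters A→D make it a fourth; 4 semitones makes it diminished.

diminished fourth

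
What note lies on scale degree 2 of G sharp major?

The G# major scale runs G# A# B# C# D# E# F##.
Degree 2 is A#.

A#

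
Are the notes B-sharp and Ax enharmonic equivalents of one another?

Two spellings are enharmonically equivalent only if they share a pitch class.
Here B# → 0, A## → 11; 0 ≠ 11, so they are not.

No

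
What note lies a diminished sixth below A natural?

A sixth below A lands on the letter C.
A diminished sixth spans 7 semitones, so A moves to pitch class 2. On the letter C that is C##.

C##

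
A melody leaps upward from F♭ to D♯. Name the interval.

doubly augmented sixth

The letter names run F→D, a span of 5 letter steps, so the interval is some kind of sixth.
Fb to D# is 11 semitones. A major sixth is 9, so 11 makes it doubly augmented.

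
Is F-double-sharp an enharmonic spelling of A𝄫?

F## = pitch class 7 and Abb = pitch class 7 — the same pitch class, so they are enharmonic equivalents.

Yes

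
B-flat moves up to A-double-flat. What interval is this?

The letter names run B→A, a span of 6 letter steps, so the interval is some kind of seventh.
Bb to Abb is 9 semitones. A major seventh is 11, so 9 makes it diminished.

diminished seventh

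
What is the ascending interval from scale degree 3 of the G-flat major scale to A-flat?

minor seventh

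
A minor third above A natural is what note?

A third above A lands on the letter C.
A minor third spans 3 semitones, so A moves to pitch class 0. On the letter C that is C.

C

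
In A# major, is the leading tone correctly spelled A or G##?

Each scale degree takes a distinct letter name. Degree 7 of a scale on A must use the letter G.
G## and A are enharmonically the same pitch, but only G## uses the letter G, so it is the correct spelling here.

G##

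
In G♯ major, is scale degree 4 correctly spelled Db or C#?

Each scale degree takes a distinct letter name. Degree 4 of a scale on G must use the letter C.
C# and Db are enharmonically the same pitch, but only C# uses the letter C, so it is the correct spelling here.

C#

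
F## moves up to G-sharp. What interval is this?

Counting letters F–G gives a second.
F##→G# = 1 semitone, 1 narrower than the major second (2), so minor.

minor second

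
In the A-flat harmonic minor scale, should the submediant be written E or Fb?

Each scale degree takes a distinct letter name. Degree 6 of a scale on A must use the letter F.
Fb and E are enharmonically the same pitch, but only Fb uses the letter F, so it is the correct spelling here.

Fb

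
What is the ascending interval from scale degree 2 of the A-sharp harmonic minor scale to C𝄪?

major second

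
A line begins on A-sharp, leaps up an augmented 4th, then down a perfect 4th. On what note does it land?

A##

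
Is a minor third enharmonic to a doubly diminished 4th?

Yes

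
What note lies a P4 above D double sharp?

G##

A fourth above D lands on the letter G.
A perfect fourth spans 5 semitones, so D## moves to pitch class 9. On the letter G that is G##.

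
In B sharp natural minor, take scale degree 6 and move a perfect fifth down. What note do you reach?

Scale degree 6 of B# natural minor is G#.
A perfect fifth (7 semitones) below G# lands on the letter C, giving C#.

C#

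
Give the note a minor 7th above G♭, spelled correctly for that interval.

Fb

G up a major seventh is F#, so the target letter is F.
From Gb, a minor seventh is 10 semitones up: Fb.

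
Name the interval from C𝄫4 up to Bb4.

Counting letters C–D–E–F–G–A–B gives a seventh.
Cbb→Bb = 12 semitones, 1 wider than the major seventh (11), so augmented.

augmented seventh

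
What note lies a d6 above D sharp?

D up a major sixth is B, so the target letter is B.
From D#, a diminished sixth is 7 semitones up: Bb.

Bb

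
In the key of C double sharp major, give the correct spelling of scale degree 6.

Degree 6 takes the letter 5 steps above C, which is A.
In major, degree 6 sits 9 semitones above the tonic. C## + 9 semitones is pitch class 11, spelled on A as A##.

A##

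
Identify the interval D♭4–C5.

major seventh

Counting letters D–E–F–G–A–B–C gives a seventh.
Db→C = 11 semitones, exactly the major seventh.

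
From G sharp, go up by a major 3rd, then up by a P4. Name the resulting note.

E#

A major third up from G# is B# (letter B, 4 semitones up).
A perfect fourth up from B# is E# (letter E, 5 semitones up).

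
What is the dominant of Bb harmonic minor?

Degree 5 takes the letter 4 steps above B, which is F.
In harmonic minor, degree 5 sits 7 semitones above the tonic. Bb + 7 semitones is pitch class 5, spelled on F as F.

F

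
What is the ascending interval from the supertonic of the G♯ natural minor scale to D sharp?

The supertonic of G# natural minor is A#.
A# up to D#: letters A→D make it a fourth; 5 semitones makes it perfect.

perfect fourth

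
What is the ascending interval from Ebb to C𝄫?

minor sixth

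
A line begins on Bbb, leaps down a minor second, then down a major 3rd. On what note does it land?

A minor second down from Bbb is Ab (letter A, 1 semitone down).
A major third down from Ab is Fb (letter F, 4 semitones down).

Fb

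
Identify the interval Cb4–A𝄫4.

minor sixth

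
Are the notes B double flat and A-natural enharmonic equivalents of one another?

Yes

Bbb = pitch class 9 and A = pitch class 9 — the same pitch class, so they are enharmonic equivalents.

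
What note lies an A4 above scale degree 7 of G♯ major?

B##

Scale degree 7 of G# major is F##.
An augmented fourth (6 semitones) above F## lands on the letter B, giving B##.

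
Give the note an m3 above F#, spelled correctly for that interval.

F up a major third is A, so the target letter is A.
From F#, a minor third is 3 semitones up: A.

A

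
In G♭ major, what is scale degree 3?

Bb

The Gb major scale runs Gb Ab Bb Cb Db Eb F.
Degree 3 is Bb.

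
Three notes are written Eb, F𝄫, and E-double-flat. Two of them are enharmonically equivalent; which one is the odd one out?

Ebb

In 12-tone equal temperament, enharmonic equivalents share a pitch class. Eb is pitch class 3; Fbb is pitch class 3; Ebb is pitch class 2.
Eb and Fbb share pitch class 3, while Ebb is pitch class 2.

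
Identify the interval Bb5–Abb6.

The letter names run B→A, a span of 6 letter steps, so the interval is some kind of seventh.
Bb to Abb is 9 semitones. A major seventh is 11, so 9 makes it diminished.

diminished seventh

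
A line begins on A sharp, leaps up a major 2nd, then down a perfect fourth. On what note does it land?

F##

A major second up from A# is B# (letter B, 2 semitones up).
A perfect fourth down from B# is F## (letter F, 5 semitones down).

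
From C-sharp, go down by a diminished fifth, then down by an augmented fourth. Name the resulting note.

A diminished fifth down from C# is F## (letter F, 6 semitones down).
An augmented fourth down from F## is C# (letter C, 6 semitones down).

C#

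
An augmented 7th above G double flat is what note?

F

G up a major seventh is F#, so the target letter is F.
From Gbb, an augmented seventh is 12 semitones up: F.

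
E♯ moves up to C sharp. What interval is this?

minor sixth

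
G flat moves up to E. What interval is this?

Counting letters G–A–B–C–D–E gives a sixth.
Gb→E = 10 semitones, 1 wider than the major sixth (9), so augmented.

augmented sixth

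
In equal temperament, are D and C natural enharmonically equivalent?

No

D is pitch class 2; C is pitch class 0.
The pitch classes differ (2 vs. 0), so they are not enharmonic equivalents.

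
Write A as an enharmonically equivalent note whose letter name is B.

Plain B sits 2 semitones above A, so on the letter B the same pitch needs a double flat: Bbb.

Bbb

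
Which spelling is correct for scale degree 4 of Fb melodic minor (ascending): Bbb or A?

Each scale degree takes a distinct letter name. Degree 4 of a scale on F must use the letter B.
Bbb and A are enharmonically the same pitch, but only Bbb uses the letter B, so it is the correct spelling here.

Bbb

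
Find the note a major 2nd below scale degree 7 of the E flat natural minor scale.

Scale degree 7 of Eb natural minor is Db.
A major second (2 semitones) below Db lands on the letter C, giving Cb.

Cb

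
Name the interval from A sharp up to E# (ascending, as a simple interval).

perfect fifth

The letter names run A→E, a span of 4 letter steps, so the interval is some kind of fifth.
A# to E# is 7 semitones. A perfect fifth is 7, so 7 makes it perfect.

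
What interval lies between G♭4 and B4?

augmented third

The letter names run G→B, a span of 2 letter steps, so the interval is some kind of third.
Gb to B is 5 semitones. A major third is 4, so 5 makes it augmented.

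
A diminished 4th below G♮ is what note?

A fourth below G lands on the letter D.
A diminished fourth spans 4 semitones, so G moves to pitch class 3. On the letter D that is D#.

D#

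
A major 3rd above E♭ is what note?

G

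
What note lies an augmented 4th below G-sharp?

D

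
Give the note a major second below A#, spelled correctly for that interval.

G#

A second below A lands on the letter G.
A major second spans 2 semitones, so A# moves to pitch class 8. On the letter G that is G#.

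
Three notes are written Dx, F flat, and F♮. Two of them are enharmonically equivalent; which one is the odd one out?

F

In 12-tone equal temperament, enharmonic equivalents share a pitch class. D## is pitch class 4; Fb is pitch class 4; F is pitch class 5.
D## and Fb share pitch class 4, while F is pitch class 5.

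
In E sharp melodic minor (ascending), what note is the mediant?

The E# melodic minor (ascending) scale runs E# F## G# A# B# C## D##.
Degree 3 is G#.

G#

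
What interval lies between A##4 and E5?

Counting letters A–B–C–D–E gives a fifth.
A##→E = 5 semitones, 2 narrower than the perfect fifth (7), so doubly diminished.

doubly diminished fifth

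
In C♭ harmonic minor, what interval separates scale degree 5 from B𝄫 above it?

Scale degree 5 of Cb harmonic minor is Gb.
Gb up to Bbb: letters G→B make it a third; 3 semitones makes it minor.

minor third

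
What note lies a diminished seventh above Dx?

C#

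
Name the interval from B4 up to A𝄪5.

augmented seventh

Counting letters B–C–D–E–F–G–A gives a seventh.
B→A## = 12 semitones, 1 wider than the major seventh (11), so augmented.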